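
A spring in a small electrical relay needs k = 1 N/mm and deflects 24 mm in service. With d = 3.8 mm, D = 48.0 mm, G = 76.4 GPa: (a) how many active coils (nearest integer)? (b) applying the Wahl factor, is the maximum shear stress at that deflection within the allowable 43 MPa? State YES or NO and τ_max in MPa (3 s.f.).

N_a = Gd⁴/(8D³k) = (76.4×10³)(3.8⁴)/(8·48.0³·1) = 18.01 → N_a = 18
Actual rate k = Gd⁴/(8D³·18) = 1.0003 N/mm
Working load F = kδ = 1.0003·24 = 24.008 N
C = 48.0/3.8 = 12.6316; K_W = (4C−1)/(4C−4)+0.615/C = 1.1132
τ_max = K_W·8FD/(πd³) = 1.1132·53.479 = 59.531 MPa
τ_max > 43 MPa → exceeds allowable

(a) 18 coils; (b) NO, τ_max = 59.5 MPa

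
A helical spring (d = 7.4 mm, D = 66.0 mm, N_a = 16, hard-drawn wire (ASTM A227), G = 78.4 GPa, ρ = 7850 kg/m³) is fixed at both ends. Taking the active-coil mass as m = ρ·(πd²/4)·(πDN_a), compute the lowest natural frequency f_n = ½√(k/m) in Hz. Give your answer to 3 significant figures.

37.8 Hz

k = Gd⁴/(8D³N_a) = (78.4×10³)(7.4⁴)/(8·66.0³·16) = 6.3885 N/mm = 6388.5 N/m
Wire length L = πDN_a = π·66.0·16 = 3317.5 mm
m = ρ·(πd²/4)·L = 7850 × 43.008×10⁻⁶ m² × 3.3175 m = 1.12 kg
f_n = ½√(k/m) = 0.5·√(6388.5/1.12) = 0.5·√(5703.8) = 37.762 Hz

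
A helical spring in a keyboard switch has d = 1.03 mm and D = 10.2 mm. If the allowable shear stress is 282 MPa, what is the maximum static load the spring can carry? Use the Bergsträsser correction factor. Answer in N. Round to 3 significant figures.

10.4 N

C = D/d = 10.2/1.03 = 9.9029
K_B = (4C+2)/(4C−3) = 41.612/36.612 = 1.1366
τ_max = K·8FD/(πd³) → F_max = τ_allow·πd³/(8DK)
F_max = 282·π·1.03³/(8·10.2·1.1366) = 968.08/92.744 = 10.438 N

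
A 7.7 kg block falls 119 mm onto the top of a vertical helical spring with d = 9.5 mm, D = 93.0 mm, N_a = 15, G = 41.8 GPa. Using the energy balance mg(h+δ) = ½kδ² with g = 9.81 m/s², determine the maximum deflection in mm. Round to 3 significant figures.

k = Gd⁴/(8D³N_a) = (41.8×10³)(9.5⁴)/(8·93.0³·15) = 3.5273 N/mm
W = mg = 7.7 × 9.81 = 75.537 N
½kδ² − Wδ − Wh = 0 → δ = (W + √(W² + 2kWh))/k
δ = (75.537 + √(5705.8 + 63412.9))/3.5273 = (75.537 + 262.9)/3.5273 = 95.95 mm

95.9 mm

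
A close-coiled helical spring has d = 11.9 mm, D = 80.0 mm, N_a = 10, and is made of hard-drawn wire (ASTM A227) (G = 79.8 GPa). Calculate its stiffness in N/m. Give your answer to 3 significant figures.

39100 N/m

k = Gd⁴/(8D³N_a) = (79.8×10³ × 11.9⁴) / (8 × 80.0³ × 10)
  = 1.60026e+09 / 4.096e+07 = 39.069 N/mm = 39069 N/m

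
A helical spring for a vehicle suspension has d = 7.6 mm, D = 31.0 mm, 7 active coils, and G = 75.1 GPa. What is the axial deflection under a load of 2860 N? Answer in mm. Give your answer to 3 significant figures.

19.0 mm

k = Gd⁴/(8D³N_a) = (75.1×10³)(7.6⁴)/(8·31.0³·7) = 150.18 N/mm
δ = F/k = 2860 / 150.18 = 19.043 mm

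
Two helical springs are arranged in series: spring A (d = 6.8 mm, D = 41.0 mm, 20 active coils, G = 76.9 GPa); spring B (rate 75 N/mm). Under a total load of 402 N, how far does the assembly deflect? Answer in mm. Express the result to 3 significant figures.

k_A = Gd⁴/(8D³N_a) = (76.9×10³)(6.8⁴)/(8·41.0³·20) = 14.91 N/mm
Series: 1/k_eq = 1/14.91 + 1/75 = 0.0804; k_eq = 12.438 N/mm
δ = F/k_eq = 402/12.438 = 32.321 mm

32.3 mm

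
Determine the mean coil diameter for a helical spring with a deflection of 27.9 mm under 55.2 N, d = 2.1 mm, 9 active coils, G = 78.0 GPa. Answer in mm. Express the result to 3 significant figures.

22.0 mm

Required rate k = F/δ = 55.2/27.9 = 1.9785 N/mm
D = (Gd⁴/(8N_a·k))^(1/3) = (78.0×10³·2.1⁴/(8·9·1.9785))^(1/3)
  = (10648.9)^(1/3) = 22.0006 mm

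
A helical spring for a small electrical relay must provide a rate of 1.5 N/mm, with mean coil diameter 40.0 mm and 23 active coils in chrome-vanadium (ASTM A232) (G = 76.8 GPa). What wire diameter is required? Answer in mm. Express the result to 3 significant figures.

d = (8D³N_a·k / G)^(1/4) = (8·40.0³·23·1.5 / (76.8×10³))^0.25
  = (230)^0.25 = 3.8943 mm

3.89 mm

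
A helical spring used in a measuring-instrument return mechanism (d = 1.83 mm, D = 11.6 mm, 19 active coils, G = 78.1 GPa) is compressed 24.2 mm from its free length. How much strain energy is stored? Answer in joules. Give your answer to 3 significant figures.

1.08 J

k = Gd⁴/(8D³N_a) = (78.1×10³)(1.83⁴)/(8·11.6³·19) = 3.6918 N/mm
U = ½kδ² = 0.5 × 3.6918 × 24.2² = 1081 N·mm = 1.081 J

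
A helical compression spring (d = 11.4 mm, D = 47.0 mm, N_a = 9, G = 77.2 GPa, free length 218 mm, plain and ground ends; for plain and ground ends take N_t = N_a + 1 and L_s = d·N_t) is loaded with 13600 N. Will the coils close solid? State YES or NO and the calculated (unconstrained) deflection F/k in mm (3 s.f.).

k = Gd⁴/(8D³N_a) = (77.2×10³)(11.4⁴)/(8·47.0³·9) = 174.43 N/mm
N_t = 10; L_s = 11.4·10 = 114 mm; δ_solid = L₀ − L_s = 218 − 114 = 104 mm
δ = F/k = 13600/174.43 = 77.97 mm
δ < δ_solid → spring does not go solid

NO, δ = 78.0 mm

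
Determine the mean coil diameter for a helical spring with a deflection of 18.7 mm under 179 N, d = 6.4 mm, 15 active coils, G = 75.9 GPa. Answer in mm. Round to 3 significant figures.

Required rate k = F/δ = 179/18.7 = 9.5722 N/mm
D = (Gd⁴/(8N_a·k))^(1/3) = (75.9×10³·6.4⁴/(8·15·9.5722))^(1/3)
  = (110859)^(1/3) = 48.0385 mm

48.0 mm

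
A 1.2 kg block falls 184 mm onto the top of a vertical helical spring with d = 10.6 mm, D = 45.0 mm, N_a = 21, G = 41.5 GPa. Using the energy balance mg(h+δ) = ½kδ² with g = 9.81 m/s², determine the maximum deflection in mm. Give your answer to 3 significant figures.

k = Gd⁴/(8D³N_a) = (41.5×10³)(10.6⁴)/(8·45.0³·21) = 34.224 N/mm
W = mg = 1.2 × 9.81 = 11.772 N
½kδ² − Wδ − Wh = 0 → δ = (W + √(W² + 2kWh))/k
δ = (11.772 + √(138.58 + 148260))/34.224 = (11.772 + 385.22)/34.224 = 11.6 mm

11.6 mm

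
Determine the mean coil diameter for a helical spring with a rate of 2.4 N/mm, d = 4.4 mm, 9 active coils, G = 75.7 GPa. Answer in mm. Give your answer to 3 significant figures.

D = (Gd⁴/(8N_a·k))^(1/3) = (75.7×10³·4.4⁴/(8·9·2.4))^(1/3)
  = (164196)^(1/3) = 54.7588 mm

54.8 mm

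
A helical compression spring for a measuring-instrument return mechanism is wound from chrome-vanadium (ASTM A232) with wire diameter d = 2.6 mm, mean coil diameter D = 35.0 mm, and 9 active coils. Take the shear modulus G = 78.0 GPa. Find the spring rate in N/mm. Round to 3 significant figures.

k = Gd⁴/(8D³N_a) = (78.0×10³ × 2.6⁴) / (8 × 35.0³ × 9)
  = 3.56441e+06 / 3.087e+06 = 1.1547 N/mm

1.15 N/mm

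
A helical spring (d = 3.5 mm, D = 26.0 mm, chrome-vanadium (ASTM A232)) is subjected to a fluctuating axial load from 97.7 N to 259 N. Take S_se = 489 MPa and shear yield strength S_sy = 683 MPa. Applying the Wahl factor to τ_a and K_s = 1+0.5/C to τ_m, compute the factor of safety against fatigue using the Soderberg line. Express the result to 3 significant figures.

C = D/d = 26.0/3.5 = 7.4286; K_W = (4C−1)/(4C−4)+0.615/C = 1.1995; K_s = 1+0.5/C = 1.0673
F_a = (F_max−F_min)/2 = 80.65 N; F_m = (F_max+F_min)/2 = 178.35 N
τ_a = K_W·8F_aD/(πd³) = 1.1995 × 124.54 = 149.38 MPa
τ_m = K_s·8F_mD/(πd³) = 1.0673 × 275.41 = 293.95 MPa
Soderberg: 1/n_f = τ_a/S_se + τ_m/S_sy = 149.38/489 + 293.95/683 = 0.30548 + 0.43038 = 0.73586
n_f = 1/0.73586 = 1.359

1.36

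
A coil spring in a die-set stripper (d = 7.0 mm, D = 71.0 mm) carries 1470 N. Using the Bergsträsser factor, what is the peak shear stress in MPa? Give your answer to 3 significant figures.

Spring index C = D/d = 71.0/7.0 = 10.1429
K_B = (4C+2)/(4C−3) = 42.571/37.571 = 1.1331
τ₀ = 8FD/(πd³) = 8·1470·71.0/(π·7.0³) = 834960/1077.6 = 774.86 MPa
τ_max = K·τ₀ = 1.1331 × 774.86 = 877.98 MPa

878 MPa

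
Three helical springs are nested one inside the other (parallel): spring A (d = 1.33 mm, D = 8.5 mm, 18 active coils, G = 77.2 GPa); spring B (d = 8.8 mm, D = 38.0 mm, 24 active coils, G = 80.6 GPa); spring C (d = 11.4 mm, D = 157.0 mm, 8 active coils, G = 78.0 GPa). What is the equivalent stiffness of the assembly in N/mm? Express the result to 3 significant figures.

k_A = Gd⁴/(8D³N_a) = (77.2×10³)(1.33⁴)/(8·8.5³·18) = 2.7315 N/mm
k_B = Gd⁴/(8D³N_a) = (80.6×10³)(8.8⁴)/(8·38.0³·24) = 45.879 N/mm
k_C = Gd⁴/(8D³N_a) = (78.0×10³)(11.4⁴)/(8·157.0³·8) = 5.3191 N/mm
Parallel: k_eq = 2.7315 + 45.879 + 5.3191 = 53.93 N/mm

53.9 N/mm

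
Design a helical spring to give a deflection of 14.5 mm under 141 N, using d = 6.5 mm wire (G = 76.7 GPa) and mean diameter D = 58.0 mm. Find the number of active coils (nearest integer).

Required rate k = F/δ = 141/14.5 = 9.7241 N/mm
N_a = Gd⁴/(8D³k) = (76.7×10³ × 6.5⁴)/(8 × 58.0³ × 9.7241)
    = 1.36914e+08 / 1.51784e+07 = 9.02 → 9 coils

9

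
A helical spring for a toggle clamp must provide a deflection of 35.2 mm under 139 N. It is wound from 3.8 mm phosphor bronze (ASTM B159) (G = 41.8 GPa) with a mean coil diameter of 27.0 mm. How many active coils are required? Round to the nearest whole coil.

14

Required rate k = F/δ = 139/35.2 = 3.9489 N/mm
N_a = Gd⁴/(8D³k) = (41.8×10³ × 3.8⁴)/(8 × 27.0³ × 3.9489)
    = 8.71587e+06 / 621804 = 14.02 → 14 coils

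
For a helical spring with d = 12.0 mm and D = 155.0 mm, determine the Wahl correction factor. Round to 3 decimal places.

1.111

C = D/d = 155.0/12.0 = 12.9167
K_W = (4C−1)/(4C−4) + 0.615/C = 50.667/47.667 + 0.0476 = 1.1105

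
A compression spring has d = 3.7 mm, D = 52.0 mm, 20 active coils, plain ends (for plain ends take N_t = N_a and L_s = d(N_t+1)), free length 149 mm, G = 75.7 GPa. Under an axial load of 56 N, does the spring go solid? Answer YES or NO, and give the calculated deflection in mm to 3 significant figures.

k = Gd⁴/(8D³N_a) = (75.7×10³)(3.7⁴)/(8·52.0³·20) = 0.63063 N/mm
N_t = 20; L_s = 3.7·21 = 77.7 mm; δ_solid = L₀ − L_s = 149 − 77.7 = 71.3 mm
δ = F/k = 56/0.63063 = 88.8 mm
δ ≥ δ_solid → spring goes solid

YES, δ = 88.8 mm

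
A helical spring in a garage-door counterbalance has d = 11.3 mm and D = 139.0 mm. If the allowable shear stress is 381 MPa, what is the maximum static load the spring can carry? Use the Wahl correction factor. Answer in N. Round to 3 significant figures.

C = D/d = 139.0/11.3 = 12.3009
K_W = (4C−1)/(4C−4) + 0.615/C = 48.204/45.204 + 0.0500 = 1.1164
τ_max = K·8FD/(πd³) → F_max = τ_allow·πd³/(8DK)
F_max = 381·π·11.3³/(8·139.0·1.1164) = 1.7271e+06/1241.4 = 1391.2 N

1390 N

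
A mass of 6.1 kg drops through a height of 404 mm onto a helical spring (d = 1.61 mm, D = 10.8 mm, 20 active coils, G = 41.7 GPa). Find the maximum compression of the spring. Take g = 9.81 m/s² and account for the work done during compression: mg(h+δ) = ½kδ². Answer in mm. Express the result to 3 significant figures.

234 mm

k = Gd⁴/(8D³N_a) = (41.7×10³)(1.61⁴)/(8·10.8³·20) = 1.3901 N/mm
W = mg = 6.1 × 9.81 = 59.841 N
½kδ² − Wδ − Wh = 0 → δ = (W + √(W² + 2kWh))/k
δ = (59.841 + √(3580.9 + 67213.8))/1.3901 = (59.841 + 266.07)/1.3901 = 234.45 mm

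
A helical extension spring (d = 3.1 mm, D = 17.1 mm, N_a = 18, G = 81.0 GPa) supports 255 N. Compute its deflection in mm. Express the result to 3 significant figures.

24.5 mm

k = Gd⁴/(8D³N_a) = (81.0×10³)(3.1⁴)/(8·17.1³·18) = 10.389 N/mm
δ = F/k = 255 / 10.389 = 24.545 mm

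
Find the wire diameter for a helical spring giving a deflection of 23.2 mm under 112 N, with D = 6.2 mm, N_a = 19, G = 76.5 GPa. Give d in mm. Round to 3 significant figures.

1.23 mm

Required rate k = F/δ = 112/23.2 = 4.8276 N/mm
d = (8D³N_a·k / G)^(1/4) = (8·6.2³·19·4.8276 / (76.5×10³))^0.25
  = (2.2861)^0.25 = 1.2296 mm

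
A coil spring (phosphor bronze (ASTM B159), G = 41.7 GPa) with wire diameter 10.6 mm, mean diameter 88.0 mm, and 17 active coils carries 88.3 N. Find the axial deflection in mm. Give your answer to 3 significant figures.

k = Gd⁴/(8D³N_a) = (41.7×10³)(10.6⁴)/(8·88.0³·17) = 5.6803 N/mm
δ = F/k = 88.3 / 5.6803 = 15.545 mm

15.5 mm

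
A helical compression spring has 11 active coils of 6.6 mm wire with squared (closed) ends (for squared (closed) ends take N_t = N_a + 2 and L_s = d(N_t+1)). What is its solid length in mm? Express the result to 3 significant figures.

squared (closed) ends: N_t = N_a + 2 = 11 + 2 = 13
L_s = d·(N_t+1) = 6.6 × 14 = 92.4 mm

92.4 mm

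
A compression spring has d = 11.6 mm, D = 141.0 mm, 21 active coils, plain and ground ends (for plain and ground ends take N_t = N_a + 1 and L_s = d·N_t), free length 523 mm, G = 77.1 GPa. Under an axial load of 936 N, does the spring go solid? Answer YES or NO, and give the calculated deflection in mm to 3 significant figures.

k = Gd⁴/(8D³N_a) = (77.1×10³)(11.6⁴)/(8·141.0³·21) = 2.9643 N/mm
N_t = 22; L_s = 11.6·22 = 255.2 mm; δ_solid = L₀ − L_s = 523 − 255.2 = 267.8 mm
δ = F/k = 936/2.9643 = 315.76 mm
δ ≥ δ_solid → spring goes solid

YES, δ = 316 mm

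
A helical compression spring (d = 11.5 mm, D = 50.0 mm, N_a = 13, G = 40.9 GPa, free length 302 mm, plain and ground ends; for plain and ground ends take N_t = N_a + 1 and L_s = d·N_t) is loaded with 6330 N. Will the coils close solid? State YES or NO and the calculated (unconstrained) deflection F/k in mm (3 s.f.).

NO, δ = 115 mm

k = Gd⁴/(8D³N_a) = (40.9×10³)(11.5⁴)/(8·50.0³·13) = 55.026 N/mm
N_t = 14; L_s = 11.5·14 = 161 mm; δ_solid = L₀ − L_s = 302 − 161 = 141 mm
δ = F/k = 6330/55.026 = 115.04 mm
δ < δ_solid → spring does not go solid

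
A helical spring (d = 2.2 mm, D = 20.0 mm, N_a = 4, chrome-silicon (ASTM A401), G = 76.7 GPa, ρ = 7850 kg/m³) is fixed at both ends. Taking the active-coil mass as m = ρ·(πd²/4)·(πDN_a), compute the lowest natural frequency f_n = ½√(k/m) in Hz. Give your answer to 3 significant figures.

k = Gd⁴/(8D³N_a) = (76.7×10³)(2.2⁴)/(8·20.0³·4) = 7.0185 N/mm = 7018.5 N/m
Wire length L = πDN_a = π·20.0·4 = 251.33 mm
m = ρ·(πd²/4)·L = 7850 × 3.8013×10⁻⁶ m² × 0.25133 m = 0.0074997 kg
f_n = ½√(k/m) = 0.5·√(7018.5/0.0074997) = 0.5·√(9.3584e+05) = 483.69 Hz

484 Hz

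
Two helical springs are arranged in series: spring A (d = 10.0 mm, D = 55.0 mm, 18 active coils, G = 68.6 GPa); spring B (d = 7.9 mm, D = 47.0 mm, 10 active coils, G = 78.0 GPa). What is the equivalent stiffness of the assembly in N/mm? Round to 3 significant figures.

16.1 N/mm

k_A = Gd⁴/(8D³N_a) = (68.6×10³)(10.0⁴)/(8·55.0³·18) = 28.633 N/mm
k_B = Gd⁴/(8D³N_a) = (78.0×10³)(7.9⁴)/(8·47.0³·10) = 36.578 N/mm
Series: 1/k_eq = 1/28.633 + 1/36.578 = 0.062263; k_eq = 16.061 N/mm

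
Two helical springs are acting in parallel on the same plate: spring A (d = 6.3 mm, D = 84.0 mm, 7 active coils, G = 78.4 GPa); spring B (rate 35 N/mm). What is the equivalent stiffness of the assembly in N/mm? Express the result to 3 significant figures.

k_A = Gd⁴/(8D³N_a) = (78.4×10³)(6.3⁴)/(8·84.0³·7) = 3.7209 N/mm
Parallel: k_eq = 3.7209 + 35 = 38.721 N/mm

38.7 N/mm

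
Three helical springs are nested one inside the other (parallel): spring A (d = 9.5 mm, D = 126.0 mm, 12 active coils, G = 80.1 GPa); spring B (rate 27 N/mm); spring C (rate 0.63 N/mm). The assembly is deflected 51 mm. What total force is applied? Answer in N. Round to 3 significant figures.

k_A = Gd⁴/(8D³N_a) = (80.1×10³)(9.5⁴)/(8·126.0³·12) = 3.3974 N/mm
Parallel: k_eq = 3.3974 + 27 + 0.63 = 31.027 N/mm
F = k_eq·δ = 31.027·51 = 1582.4 N

1580 N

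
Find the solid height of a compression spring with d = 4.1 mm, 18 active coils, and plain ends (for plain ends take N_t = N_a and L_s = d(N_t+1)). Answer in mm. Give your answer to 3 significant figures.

plain ends: N_t = N_a = 18
L_s = d·(N_t+1) = 4.1 × 19 = 77.9 mm

77.9 mm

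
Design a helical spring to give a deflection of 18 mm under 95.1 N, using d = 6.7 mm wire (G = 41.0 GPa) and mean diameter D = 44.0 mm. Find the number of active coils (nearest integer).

Required rate k = F/δ = 95.1/18 = 5.2833 N/mm
N_a = Gd⁴/(8D³k) = (41.0×10³ × 6.7⁴)/(8 × 44.0³ × 5.2833)
    = 8.26196e+07 / 3.60044e+06 = 22.95 → 23 coils

23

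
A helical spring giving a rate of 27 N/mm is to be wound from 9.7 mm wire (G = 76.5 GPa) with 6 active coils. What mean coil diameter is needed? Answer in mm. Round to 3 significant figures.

80.5 mm

D = (Gd⁴/(8N_a·k))^(1/3) = (76.5×10³·9.7⁴/(8·6·27))^(1/3)
  = (522569)^(1/3) = 80.5467 mm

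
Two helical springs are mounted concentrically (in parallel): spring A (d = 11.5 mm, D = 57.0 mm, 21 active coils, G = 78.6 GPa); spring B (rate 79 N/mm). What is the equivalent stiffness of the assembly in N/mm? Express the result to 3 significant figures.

k_A = Gd⁴/(8D³N_a) = (78.6×10³)(11.5⁴)/(8·57.0³·21) = 44.186 N/mm
Parallel: k_eq = 44.186 + 79 = 123.19 N/mm

123 N/mm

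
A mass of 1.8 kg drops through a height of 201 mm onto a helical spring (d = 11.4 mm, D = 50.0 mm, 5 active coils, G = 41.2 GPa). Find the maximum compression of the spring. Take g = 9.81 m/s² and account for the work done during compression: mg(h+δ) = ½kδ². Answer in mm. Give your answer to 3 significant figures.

7.27 mm

k = Gd⁴/(8D³N_a) = (41.2×10³)(11.4⁴)/(8·50.0³·5) = 139.17 N/mm
W = mg = 1.8 × 9.81 = 17.658 N
½kδ² − Wδ − Wh = 0 → δ = (W + √(W² + 2kWh))/k
δ = (17.658 + √(311.8 + 987903))/139.17 = (17.658 + 994.09)/139.17 = 7.2699 mm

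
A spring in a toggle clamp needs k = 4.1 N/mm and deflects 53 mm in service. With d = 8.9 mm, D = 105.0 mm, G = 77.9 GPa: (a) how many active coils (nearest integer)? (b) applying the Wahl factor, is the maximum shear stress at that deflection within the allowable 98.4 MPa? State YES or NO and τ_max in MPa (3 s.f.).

(a) 13 coils; (b) YES, τ_max = 91.5 MPa

N_a = Gd⁴/(8D³k) = (77.9×10³)(8.9⁴)/(8·105.0³·4.1) = 12.87 → N_a = 13
Actual rate k = Gd⁴/(8D³·13) = 4.0597 N/mm
Working load F = kδ = 4.0597·53 = 215.17 N
C = 105.0/8.9 = 11.7978; K_W = (4C−1)/(4C−4)+0.615/C = 1.1216
τ_max = K_W·8FD/(πd³) = 1.1216·81.608 = 91.53 MPa
τ_max ≤ 98.4 MPa → acceptable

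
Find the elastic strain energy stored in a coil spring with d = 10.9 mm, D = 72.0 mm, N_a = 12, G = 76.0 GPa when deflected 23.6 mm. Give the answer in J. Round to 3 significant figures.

k = Gd⁴/(8D³N_a) = (76.0×10³)(10.9⁴)/(8·72.0³·12) = 29.94 N/mm
U = ½kδ² = 0.5 × 29.94 × 23.6² = 8337.7 N·mm = 8.3377 J

8.34 J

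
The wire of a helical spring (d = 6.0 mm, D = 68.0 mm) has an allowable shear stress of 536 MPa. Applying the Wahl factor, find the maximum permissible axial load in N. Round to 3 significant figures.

C = D/d = 68.0/6.0 = 11.3333
K_W = (4C−1)/(4C−4) + 0.615/C = 44.333/41.333 + 0.0543 = 1.1268
τ_max = K·8FD/(πd³) → F_max = τ_allow·πd³/(8DK)
F_max = 536·π·6.0³/(8·68.0·1.1268) = 3.6372e+05/613 = 593.34 N

593 N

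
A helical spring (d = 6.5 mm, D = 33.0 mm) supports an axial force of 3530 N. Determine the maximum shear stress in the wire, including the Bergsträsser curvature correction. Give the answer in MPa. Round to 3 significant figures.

Spring index C = D/d = 33.0/6.5 = 5.0769
K_B = (4C+2)/(4C−3) = 22.308/17.308 = 1.2889
τ₀ = 8FD/(πd³) = 8·3530·33.0/(π·6.5³) = 931920/862.76 = 1080.2 MPa
τ_max = K·τ₀ = 1.2889 × 1080.2 = 1392.2 MPa

1390 MPa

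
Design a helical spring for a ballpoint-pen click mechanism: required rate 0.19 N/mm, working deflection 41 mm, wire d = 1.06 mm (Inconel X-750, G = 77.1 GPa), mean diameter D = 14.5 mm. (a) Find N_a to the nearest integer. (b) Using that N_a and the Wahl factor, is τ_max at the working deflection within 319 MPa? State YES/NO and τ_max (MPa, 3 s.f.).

(a) 21 coils; (b) YES, τ_max = 267 MPa

N_a = Gd⁴/(8D³k) = (77.1×10³)(1.06⁴)/(8·14.5³·0.19) = 21.01 → N_a = 21
Actual rate k = Gd⁴/(8D³·21) = 0.19005 N/mm
Working load F = kδ = 0.19005·41 = 7.792 N
C = 14.5/1.06 = 13.6792; K_W = (4C−1)/(4C−4)+0.615/C = 1.1041
τ_max = K_W·8FD/(πd³) = 1.1041·241.57 = 266.72 MPa
τ_max ≤ 319 MPa → acceptable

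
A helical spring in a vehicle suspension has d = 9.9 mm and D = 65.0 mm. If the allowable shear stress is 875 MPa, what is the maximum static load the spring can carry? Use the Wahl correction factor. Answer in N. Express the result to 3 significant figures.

4180 N

C = D/d = 65.0/9.9 = 6.5657
K_W = (4C−1)/(4C−4) + 0.615/C = 25.263/22.263 + 0.0937 = 1.2284
τ_max = K·8FD/(πd³) → F_max = τ_allow·πd³/(8DK)
F_max = 875·π·9.9³/(8·65.0·1.2284) = 2.6672e+06/638.78 = 4175.5 N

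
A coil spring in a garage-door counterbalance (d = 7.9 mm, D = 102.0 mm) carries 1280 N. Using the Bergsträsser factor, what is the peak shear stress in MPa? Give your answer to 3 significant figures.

Spring index C = D/d = 102.0/7.9 = 12.9114
K_B = (4C+2)/(4C−3) = 53.646/48.646 = 1.1028
τ₀ = 8FD/(πd³) = 8·1280·102.0/(π·7.9³) = 1.04448e+06/1548.9 = 674.32 MPa
τ_max = K·τ₀ = 1.1028 × 674.32 = 743.63 MPa

744 MPa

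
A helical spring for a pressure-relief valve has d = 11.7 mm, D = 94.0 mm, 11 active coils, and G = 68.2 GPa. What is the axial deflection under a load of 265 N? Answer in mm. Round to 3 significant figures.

15.2 mm

k = Gd⁴/(8D³N_a) = (68.2×10³)(11.7⁴)/(8·94.0³·11) = 17.485 N/mm
δ = F/k = 265 / 17.485 = 15.156 mm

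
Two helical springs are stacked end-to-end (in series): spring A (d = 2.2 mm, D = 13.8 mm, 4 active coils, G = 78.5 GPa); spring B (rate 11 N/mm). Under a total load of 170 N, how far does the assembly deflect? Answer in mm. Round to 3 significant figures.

k_A = Gd⁴/(8D³N_a) = (78.5×10³)(2.2⁴)/(8·13.8³·4) = 21.866 N/mm
Series: 1/k_eq = 1/21.866 + 1/11 = 0.13664; k_eq = 7.3184 N/mm
δ = F/k_eq = 170/7.3184 = 23.229 mm

23.2 mm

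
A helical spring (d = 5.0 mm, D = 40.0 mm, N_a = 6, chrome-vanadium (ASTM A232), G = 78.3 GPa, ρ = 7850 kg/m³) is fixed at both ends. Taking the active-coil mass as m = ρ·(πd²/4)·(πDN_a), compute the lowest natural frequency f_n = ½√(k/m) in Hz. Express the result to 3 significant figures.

k = Gd⁴/(8D³N_a) = (78.3×10³)(5.0⁴)/(8·40.0³·6) = 15.93 N/mm = 15930 N/m
Wire length L = πDN_a = π·40.0·6 = 753.98 mm
m = ρ·(πd²/4)·L = 7850 × 19.635×10⁻⁶ m² × 0.75398 m = 0.11621 kg
f_n = ½√(k/m) = 0.5·√(15930/0.11621) = 0.5·√(1.3708e+05) = 185.12 Hz

185 Hz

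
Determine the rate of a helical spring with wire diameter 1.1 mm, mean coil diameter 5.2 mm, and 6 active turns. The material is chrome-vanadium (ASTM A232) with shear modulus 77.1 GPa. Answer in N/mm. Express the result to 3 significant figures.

k = Gd⁴/(8D³N_a) = (77.1×10³ × 1.1⁴) / (8 × 5.2³ × 6)
  = 112882 / 6749.18 = 16.725 N/mm

16.7 N/mm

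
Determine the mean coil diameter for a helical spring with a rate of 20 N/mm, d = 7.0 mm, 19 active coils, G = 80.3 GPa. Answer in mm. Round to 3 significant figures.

D = (Gd⁴/(8N_a·k))^(1/3) = (80.3×10³·7.0⁴/(8·19·20))^(1/3)
  = (63421.2)^(1/3) = 39.8790 mm

39.9 mm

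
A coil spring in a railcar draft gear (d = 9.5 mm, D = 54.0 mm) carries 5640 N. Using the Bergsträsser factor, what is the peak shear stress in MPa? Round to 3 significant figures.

Spring index C = D/d = 54.0/9.5 = 5.6842
K_B = (4C+2)/(4C−3) = 24.737/19.737 = 1.2533
τ₀ = 8FD/(πd³) = 8·5640·54.0/(π·9.5³) = 2.43648e+06/2693.5 = 904.57 MPa
τ_max = K·τ₀ = 1.2533 × 904.57 = 1133.7 MPa

1130 MPa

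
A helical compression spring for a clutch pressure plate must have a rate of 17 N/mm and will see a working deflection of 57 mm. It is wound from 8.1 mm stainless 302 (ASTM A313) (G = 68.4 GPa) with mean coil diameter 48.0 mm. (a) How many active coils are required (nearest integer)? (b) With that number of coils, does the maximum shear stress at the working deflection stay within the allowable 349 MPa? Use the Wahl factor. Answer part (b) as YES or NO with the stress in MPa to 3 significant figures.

(a) 20 coils; (b) YES, τ_max = 274 MPa

N_a = Gd⁴/(8D³k) = (68.4×10³)(8.1⁴)/(8·48.0³·17) = 19.58 → N_a = 20
Actual rate k = Gd⁴/(8D³·20) = 16.64 N/mm
Working load F = kδ = 16.64·57 = 948.48 N
C = 48.0/8.1 = 5.9259; K_W = (4C−1)/(4C−4)+0.615/C = 1.2560
τ_max = K_W·8FD/(πd³) = 1.2560·218.15 = 274 MPa
τ_max ≤ 349 MPa → acceptable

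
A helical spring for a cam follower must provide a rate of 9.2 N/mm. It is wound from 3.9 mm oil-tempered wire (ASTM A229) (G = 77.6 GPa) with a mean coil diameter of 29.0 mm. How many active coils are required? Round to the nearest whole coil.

10

N_a = Gd⁴/(8D³k) = (77.6×10³ × 3.9⁴)/(8 × 29.0³ × 9.2)
    = 1.79523e+07 / 1.79503e+06 = 10 → 10 coils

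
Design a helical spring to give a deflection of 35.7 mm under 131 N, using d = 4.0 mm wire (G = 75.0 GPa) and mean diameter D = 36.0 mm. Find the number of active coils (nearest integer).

Required rate k = F/δ = 131/35.7 = 3.6695 N/mm
N_a = Gd⁴/(8D³k) = (75.0×10³ × 4.0⁴)/(8 × 36.0³ × 3.6695)
    = 1.92e+07 / 1.36962e+06 = 14.02 → 14 coils

14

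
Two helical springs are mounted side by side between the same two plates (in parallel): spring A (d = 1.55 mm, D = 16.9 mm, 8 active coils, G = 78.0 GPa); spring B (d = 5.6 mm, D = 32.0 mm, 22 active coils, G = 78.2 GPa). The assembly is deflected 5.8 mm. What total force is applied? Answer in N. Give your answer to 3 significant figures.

85.8 N

k_A = Gd⁴/(8D³N_a) = (78.0×10³)(1.55⁴)/(8·16.9³·8) = 1.4574 N/mm
k_B = Gd⁴/(8D³N_a) = (78.2×10³)(5.6⁴)/(8·32.0³·22) = 13.335 N/mm
Parallel: k_eq = 1.4574 + 13.335 = 14.793 N/mm
F = k_eq·δ = 14.793·5.8 = 85.797 N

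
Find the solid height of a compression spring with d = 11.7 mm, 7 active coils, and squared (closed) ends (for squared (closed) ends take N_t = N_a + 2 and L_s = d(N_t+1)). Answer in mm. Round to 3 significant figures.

squared (closed) ends: N_t = N_a + 2 = 7 + 2 = 9
L_s = d·(N_t+1) = 11.7 × 10 = 117 mm

117 mm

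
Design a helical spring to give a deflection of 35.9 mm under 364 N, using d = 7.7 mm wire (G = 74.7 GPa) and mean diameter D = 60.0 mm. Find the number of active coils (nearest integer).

Required rate k = F/δ = 364/35.9 = 10.139 N/mm
N_a = Gd⁴/(8D³k) = (74.7×10³ × 7.7⁴)/(8 × 60.0³ × 10.139)
    = 2.62593e+08 / 1.75207e+07 = 14.99 → 15 coils

15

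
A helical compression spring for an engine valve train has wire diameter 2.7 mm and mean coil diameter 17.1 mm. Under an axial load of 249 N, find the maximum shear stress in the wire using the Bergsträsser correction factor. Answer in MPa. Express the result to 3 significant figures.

674 MPa

Spring index C = D/d = 17.1/2.7 = 6.3333
K_B = (4C+2)/(4C−3) = 27.333/22.333 = 1.2239
τ₀ = 8FD/(πd³) = 8·249·17.1/(π·2.7³) = 34063.2/61.836 = 550.86 MPa
τ_max = K·τ₀ = 1.2239 × 550.86 = 674.19 MPa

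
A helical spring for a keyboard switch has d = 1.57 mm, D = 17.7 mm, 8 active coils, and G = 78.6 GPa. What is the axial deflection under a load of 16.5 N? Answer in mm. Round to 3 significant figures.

12.3 mm

k = Gd⁴/(8D³N_a) = (78.6×10³)(1.57⁴)/(8·17.7³·8) = 1.3456 N/mm
δ = F/k = 16.5 / 1.3456 = 12.262 mm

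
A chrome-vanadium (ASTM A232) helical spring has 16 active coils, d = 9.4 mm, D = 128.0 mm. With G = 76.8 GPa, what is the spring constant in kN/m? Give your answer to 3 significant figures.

k = Gd⁴/(8D³N_a) = (76.8×10³ × 9.4⁴) / (8 × 128.0³ × 16)
  = 5.99615e+08 / 2.68435e+08 = 2.2337 N/mm

2.23 kN/m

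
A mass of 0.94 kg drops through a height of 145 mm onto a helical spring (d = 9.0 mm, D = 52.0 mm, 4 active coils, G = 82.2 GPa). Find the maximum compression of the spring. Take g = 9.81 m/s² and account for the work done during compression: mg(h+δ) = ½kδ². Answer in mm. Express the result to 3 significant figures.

k = Gd⁴/(8D³N_a) = (82.2×10³)(9.0⁴)/(8·52.0³·4) = 119.86 N/mm
W = mg = 0.94 × 9.81 = 9.2214 N
½kδ² − Wδ − Wh = 0 → δ = (W + √(W² + 2kWh))/k
δ = (9.2214 + √(85.034 + 320536))/119.86 = (9.2214 + 566.23)/119.86 = 4.801 mm

4.80 mm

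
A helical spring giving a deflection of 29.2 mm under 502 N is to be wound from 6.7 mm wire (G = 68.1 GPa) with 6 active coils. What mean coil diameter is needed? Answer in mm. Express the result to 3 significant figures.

Required rate k = F/δ = 502/29.2 = 17.192 N/mm
D = (Gd⁴/(8N_a·k))^(1/3) = (68.1×10³·6.7⁴/(8·6·17.192))^(1/3)
  = (166297)^(1/3) = 54.9914 mm

55.0 mm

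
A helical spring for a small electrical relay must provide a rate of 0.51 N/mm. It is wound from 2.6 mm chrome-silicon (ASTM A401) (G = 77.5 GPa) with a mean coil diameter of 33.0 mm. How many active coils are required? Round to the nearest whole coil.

24

N_a = Gd⁴/(8D³k) = (77.5×10³ × 2.6⁴)/(8 × 33.0³ × 0.51)
    = 3.54156e+06 / 146623 = 24.15 → 24 coils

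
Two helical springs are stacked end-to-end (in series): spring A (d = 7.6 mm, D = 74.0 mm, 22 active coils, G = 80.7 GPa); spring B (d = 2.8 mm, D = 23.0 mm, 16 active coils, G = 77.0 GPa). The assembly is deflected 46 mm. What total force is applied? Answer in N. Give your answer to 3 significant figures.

77.4 N

k_A = Gd⁴/(8D³N_a) = (80.7×10³)(7.6⁴)/(8·74.0³·22) = 3.775 N/mm
k_B = Gd⁴/(8D³N_a) = (77.0×10³)(2.8⁴)/(8·23.0³·16) = 3.039 N/mm
Series: 1/k_eq = 1/3.775 + 1/3.039 = 0.59396; k_eq = 1.6836 N/mm
F = k_eq·δ = 1.6836·46 = 77.447 N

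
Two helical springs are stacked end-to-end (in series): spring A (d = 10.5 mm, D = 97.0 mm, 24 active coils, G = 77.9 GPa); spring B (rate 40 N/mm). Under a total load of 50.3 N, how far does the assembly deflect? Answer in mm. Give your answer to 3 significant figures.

10.6 mm

k_A = Gd⁴/(8D³N_a) = (77.9×10³)(10.5⁴)/(8·97.0³·24) = 5.4035 N/mm
Series: 1/k_eq = 1/5.4035 + 1/40 = 0.21006; k_eq = 4.7605 N/mm
δ = F/k_eq = 50.3/4.7605 = 10.566 mm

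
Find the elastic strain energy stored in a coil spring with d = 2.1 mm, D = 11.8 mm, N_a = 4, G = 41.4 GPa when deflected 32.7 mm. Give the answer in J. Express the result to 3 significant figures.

k = Gd⁴/(8D³N_a) = (41.4×10³)(2.1⁴)/(8·11.8³·4) = 15.314 N/mm
U = ½kδ² = 0.5 × 15.314 × 32.7² = 8187.4 N·mm = 8.1874 J

8.19 J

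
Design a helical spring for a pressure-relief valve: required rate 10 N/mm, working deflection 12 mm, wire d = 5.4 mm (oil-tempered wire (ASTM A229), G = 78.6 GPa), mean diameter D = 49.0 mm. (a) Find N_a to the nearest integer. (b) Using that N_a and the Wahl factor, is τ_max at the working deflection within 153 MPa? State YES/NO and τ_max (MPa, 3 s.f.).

(a) 7 coils; (b) YES, τ_max = 112 MPa

N_a = Gd⁴/(8D³k) = (78.6×10³)(5.4⁴)/(8·49.0³·10) = 7.101 → N_a = 7
Actual rate k = Gd⁴/(8D³·7) = 10.144 N/mm
Working load F = kδ = 10.144·12 = 121.73 N
C = 49.0/5.4 = 9.0741; K_W = (4C−1)/(4C−4)+0.615/C = 1.1607
τ_max = K_W·8FD/(πd³) = 1.1607·96.462 = 111.96 MPa
τ_max ≤ 153 MPa → acceptable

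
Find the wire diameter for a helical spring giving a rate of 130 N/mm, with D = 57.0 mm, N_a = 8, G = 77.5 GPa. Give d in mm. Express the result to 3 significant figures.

11.9 mm

d = (8D³N_a·k / G)^(1/4) = (8·57.0³·8·130 / (77.5×10³))^0.25
  = (19881)^0.25 = 11.8744 mm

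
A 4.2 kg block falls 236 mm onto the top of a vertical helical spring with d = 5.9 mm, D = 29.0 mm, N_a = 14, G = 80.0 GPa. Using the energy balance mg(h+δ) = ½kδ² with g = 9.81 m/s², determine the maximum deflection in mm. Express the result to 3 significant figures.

k = Gd⁴/(8D³N_a) = (80.0×10³)(5.9⁴)/(8·29.0³·14) = 35.488 N/mm
W = mg = 4.2 × 9.81 = 41.202 N
½kδ² − Wδ − Wh = 0 → δ = (W + √(W² + 2kWh))/k
δ = (41.202 + √(1697.6 + 690154))/35.488 = (41.202 + 831.78)/35.488 = 24.599 mm

24.6 mm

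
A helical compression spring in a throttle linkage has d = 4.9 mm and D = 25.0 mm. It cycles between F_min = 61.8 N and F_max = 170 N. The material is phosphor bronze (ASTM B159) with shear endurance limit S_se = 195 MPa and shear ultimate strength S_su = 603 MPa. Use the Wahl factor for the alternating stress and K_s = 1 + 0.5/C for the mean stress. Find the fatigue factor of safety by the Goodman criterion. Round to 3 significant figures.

3.23

C = D/d = 25.0/4.9 = 5.1020; K_W = (4C−1)/(4C−4)+0.615/C = 1.3034; K_s = 1+0.5/C = 1.0980
F_a = (F_max−F_min)/2 = 54.1 N; F_m = (F_max+F_min)/2 = 115.9 N
τ_a = K_W·8F_aD/(πd³) = 1.3034 × 29.274 = 38.156 MPa
τ_m = K_s·8F_mD/(πd³) = 1.0980 × 62.716 = 68.862 MPa
Goodman: 1/n_f = τ_a/S_se + τ_m/S_su = 38.156/195 + 68.862/603 = 0.19567 + 0.11420 = 0.30987
n_f = 1/0.30987 = 3.227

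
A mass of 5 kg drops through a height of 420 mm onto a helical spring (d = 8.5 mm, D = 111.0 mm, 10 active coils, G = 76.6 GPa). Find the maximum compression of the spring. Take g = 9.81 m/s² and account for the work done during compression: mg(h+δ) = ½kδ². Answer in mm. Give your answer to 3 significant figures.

120 mm

k = Gd⁴/(8D³N_a) = (76.6×10³)(8.5⁴)/(8·111.0³·10) = 3.6546 N/mm
W = mg = 5 × 9.81 = 49.05 N
½kδ² − Wδ − Wh = 0 → δ = (W + √(W² + 2kWh))/k
δ = (49.05 + √(2405.9 + 150579))/3.6546 = (49.05 + 391.13)/3.6546 = 120.44 mm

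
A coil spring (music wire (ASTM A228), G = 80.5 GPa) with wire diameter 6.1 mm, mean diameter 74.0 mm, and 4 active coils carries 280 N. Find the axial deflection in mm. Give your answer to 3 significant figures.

32.6 mm

k = Gd⁴/(8D³N_a) = (80.5×10³)(6.1⁴)/(8·74.0³·4) = 8.5955 N/mm
δ = F/k = 280 / 8.5955 = 32.575 mm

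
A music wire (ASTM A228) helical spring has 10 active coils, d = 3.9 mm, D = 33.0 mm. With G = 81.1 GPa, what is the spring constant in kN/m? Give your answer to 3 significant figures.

k = Gd⁴/(8D³N_a) = (81.1×10³ × 3.9⁴) / (8 × 33.0³ × 10)
  = 1.8762e+07 / 2.87496e+06 = 6.526 N/mm

6.53 kN/m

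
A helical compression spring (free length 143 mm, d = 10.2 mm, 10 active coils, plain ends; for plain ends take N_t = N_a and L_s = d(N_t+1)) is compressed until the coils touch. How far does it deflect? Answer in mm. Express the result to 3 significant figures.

N_t = 10; L_s = 10.2·11 = 112.2 mm
δ_solid = L₀ − L_s = 143 − 112.2 = 30.8 mm

30.8 mm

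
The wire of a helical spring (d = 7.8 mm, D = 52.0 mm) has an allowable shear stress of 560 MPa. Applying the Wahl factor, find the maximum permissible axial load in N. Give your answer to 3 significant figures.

C = D/d = 52.0/7.8 = 6.6667
K_W = (4C−1)/(4C−4) + 0.615/C = 25.667/22.667 + 0.0922 = 1.2246
τ_max = K·8FD/(πd³) → F_max = τ_allow·πd³/(8DK)
F_max = 560·π·7.8³/(8·52.0·1.2246) = 8.3488e+05/509.43 = 1638.8 N

1640 N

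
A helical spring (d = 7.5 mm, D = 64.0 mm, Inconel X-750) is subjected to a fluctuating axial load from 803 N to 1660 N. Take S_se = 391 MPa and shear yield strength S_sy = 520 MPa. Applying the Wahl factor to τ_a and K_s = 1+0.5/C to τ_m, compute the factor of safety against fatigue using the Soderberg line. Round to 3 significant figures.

0.683

C = D/d = 64.0/7.5 = 8.5333; K_W = (4C−1)/(4C−4)+0.615/C = 1.1716; K_s = 1+0.5/C = 1.0586
F_a = (F_max−F_min)/2 = 428.5 N; F_m = (F_max+F_min)/2 = 1231.5 N
τ_a = K_W·8F_aD/(πd³) = 1.1716 × 165.53 = 193.94 MPa
τ_m = K_s·8F_mD/(πd³) = 1.0586 × 475.74 = 503.62 MPa
Soderberg: 1/n_f = τ_a/S_se + τ_m/S_sy = 193.94/391 + 503.62/520 = 0.49602 + 0.96849 = 1.4645
n_f = 1/1.4645 = 0.6828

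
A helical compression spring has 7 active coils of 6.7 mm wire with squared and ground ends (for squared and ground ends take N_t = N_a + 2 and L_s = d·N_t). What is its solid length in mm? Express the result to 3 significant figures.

60.3 mm

squared and ground ends: N_t = N_a + 2 = 7 + 2 = 9
L_s = d·N_t = 6.7 × 9 = 60.3 mm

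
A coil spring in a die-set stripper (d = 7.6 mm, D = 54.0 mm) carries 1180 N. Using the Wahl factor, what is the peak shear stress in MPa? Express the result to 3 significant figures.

Spring index C = D/d = 54.0/7.6 = 7.1053
K_W = (4C−1)/(4C−4) + 0.615/C = 27.421/24.421 + 0.0866 = 1.2094
τ₀ = 8FD/(πd³) = 8·1180·54.0/(π·7.6³) = 509760/1379.1 = 369.64 MPa
τ_max = K·τ₀ = 1.2094 × 369.64 = 447.04 MPa

447 MPa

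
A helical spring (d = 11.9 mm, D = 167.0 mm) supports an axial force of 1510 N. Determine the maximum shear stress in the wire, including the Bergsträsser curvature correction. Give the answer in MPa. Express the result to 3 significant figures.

Spring index C = D/d = 167.0/11.9 = 14.0336
K_B = (4C+2)/(4C−3) = 58.134/53.134 = 1.0941
τ₀ = 8FD/(πd³) = 8·1510·167.0/(π·11.9³) = 2.01736e+06/5294.1 = 381.06 MPa
τ_max = K·τ₀ = 1.0941 × 381.06 = 416.92 MPa

417 MPa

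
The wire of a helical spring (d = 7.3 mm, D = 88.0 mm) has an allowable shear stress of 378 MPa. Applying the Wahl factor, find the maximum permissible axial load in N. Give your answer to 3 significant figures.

C = D/d = 88.0/7.3 = 12.0548
K_W = (4C−1)/(4C−4) + 0.615/C = 47.219/44.219 + 0.0510 = 1.1189
τ_max = K·8FD/(πd³) → F_max = τ_allow·πd³/(8DK)
F_max = 378·π·7.3³/(8·88.0·1.1189) = 4.6197e+05/787.68 = 586.49 N

586 N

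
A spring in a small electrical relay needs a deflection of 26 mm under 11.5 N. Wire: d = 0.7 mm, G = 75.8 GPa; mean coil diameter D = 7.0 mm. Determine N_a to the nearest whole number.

Required rate k = F/δ = 11.5/26 = 0.44231 N/mm
N_a = Gd⁴/(8D³k) = (75.8×10³ × 0.7⁴)/(8 × 7.0³ × 0.44231)
    = 18199.6 / 1213.69 = 15 → 15 coils

15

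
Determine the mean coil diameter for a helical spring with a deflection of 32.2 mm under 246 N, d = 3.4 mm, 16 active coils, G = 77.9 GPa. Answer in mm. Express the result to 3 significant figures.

Required rate k = F/δ = 246/32.2 = 7.6398 N/mm
D = (Gd⁴/(8N_a·k))^(1/3) = (77.9×10³·3.4⁴/(8·16·7.6398))^(1/3)
  = (10645.4)^(1/3) = 21.9982 mm

22.0 mm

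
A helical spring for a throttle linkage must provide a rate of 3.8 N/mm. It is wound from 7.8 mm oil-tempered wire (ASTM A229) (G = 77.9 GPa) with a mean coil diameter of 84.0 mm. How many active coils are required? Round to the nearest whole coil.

N_a = Gd⁴/(8D³k) = (77.9×10³ × 7.8⁴)/(8 × 84.0³ × 3.8)
    = 2.88347e+08 / 1.80182e+07 = 16 → 16 coils

16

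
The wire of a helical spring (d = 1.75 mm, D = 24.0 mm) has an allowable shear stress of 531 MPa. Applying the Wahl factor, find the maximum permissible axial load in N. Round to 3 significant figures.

C = D/d = 24.0/1.75 = 13.7143
K_W = (4C−1)/(4C−4) + 0.615/C = 53.857/50.857 + 0.0448 = 1.1038
τ_max = K·8FD/(πd³) → F_max = τ_allow·πd³/(8DK)
F_max = 531·π·1.75³/(8·24.0·1.1038) = 8940.4/211.94 = 42.185 N

42.2 N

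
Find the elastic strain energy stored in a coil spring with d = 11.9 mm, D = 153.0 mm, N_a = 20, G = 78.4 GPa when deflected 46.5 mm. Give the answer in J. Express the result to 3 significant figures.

k = Gd⁴/(8D³N_a) = (78.4×10³)(11.9⁴)/(8·153.0³·20) = 2.7435 N/mm
U = ½kδ² = 0.5 × 2.7435 × 46.5² = 2966.1 N·mm = 2.9661 J

2.97 J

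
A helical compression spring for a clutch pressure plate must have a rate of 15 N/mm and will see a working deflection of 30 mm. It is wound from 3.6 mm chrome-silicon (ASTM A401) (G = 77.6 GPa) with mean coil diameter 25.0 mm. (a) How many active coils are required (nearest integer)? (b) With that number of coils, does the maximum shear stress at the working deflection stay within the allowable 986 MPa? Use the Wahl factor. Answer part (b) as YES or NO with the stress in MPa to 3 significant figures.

N_a = Gd⁴/(8D³k) = (77.6×10³)(3.6⁴)/(8·25.0³·15) = 6.951 → N_a = 7
Actual rate k = Gd⁴/(8D³·7) = 14.896 N/mm
Working load F = kδ = 14.896·30 = 446.87 N
C = 25.0/3.6 = 6.9444; K_W = (4C−1)/(4C−4)+0.615/C = 1.2147
τ_max = K_W·8FD/(πd³) = 1.2147·609.76 = 740.69 MPa
τ_max ≤ 986 MPa → acceptable

(a) 7 coils; (b) YES, τ_max = 741 MPa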